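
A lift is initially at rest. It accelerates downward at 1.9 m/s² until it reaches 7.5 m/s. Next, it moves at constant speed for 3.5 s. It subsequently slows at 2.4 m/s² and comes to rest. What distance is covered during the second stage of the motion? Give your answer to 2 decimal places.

26.25 m

Phase 1 (accelerating): v₀ = 0 m/s, a = 1.9 m/s².
v = v₀ + at → t = (7.5 − 0) / 1.9 = 3.95 s
v² = v₀² + 2aΔx → Δx = (7.5² − 0²)/(2·1.9) = 14.8 m

Phase 2 (constant speed): v₀ = 7.50 m/s, a = 0 m/s².
v = v₀ + at = 7.50 + (0)(3.5) = 7.50 m/s
Δx = v₀t + ½at² = 7.50·3.5 + 0.5·0·3.5² = 26.2 m
Distance in phase 2 = 26.2 m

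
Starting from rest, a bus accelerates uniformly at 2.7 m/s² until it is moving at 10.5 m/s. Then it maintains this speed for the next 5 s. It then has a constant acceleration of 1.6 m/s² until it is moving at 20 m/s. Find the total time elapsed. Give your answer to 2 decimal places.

Phase 1 (accelerating): v₀ = 0 m/s, a = 2.7 m/s².
v = v₀ + at → t = (10.5 − 0) / 2.7 = 3.89 s
v² = v₀² + 2aΔx → Δx = (10.5² − 0²)/(2·2.7) = 20.4 m

Phase 2 (constant speed): v₀ = 10.5 m/s, a = 0 m/s².
v = v₀ + at = 10.5 + (0)(5) = 10.5 m/s
Δx = v₀t + ½at² = 10.5·5 + 0.5·0·5² = 52.5 m

Phase 3 (accelerating): v₀ = 10.5 m/s, a = 1.6 m/s².
v = v₀ + at → t = (20 − 10.5) / 1.6 = 5.94 s
v² = v₀² + 2aΔx → Δx = (20² − 10.5²)/(2·1.6) = 90.5 m
Total time = 3.89 + 5.00 + 5.94 = 14.8 s

14.83 s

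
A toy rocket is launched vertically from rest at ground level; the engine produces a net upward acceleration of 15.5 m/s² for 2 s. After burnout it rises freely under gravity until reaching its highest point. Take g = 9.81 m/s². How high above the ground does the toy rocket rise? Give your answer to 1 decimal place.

Phase 1 (powered ascent): v₀ = 0 m/s, a = 15.5 m/s².
v = v₀ + at = 0 + (15.5)(2) = 31.0 m/s
Δx = v₀t + ½at² = 0·2 + 0.5·15.5·2² = 31.0 m

Phase 2 (coasting upward): v₀ = 31.0 m/s, a = -9.81 m/s².
v = v₀ + at → t = (0 − 31.0) / -9.81 = 3.16 s
v² = v₀² + 2aΔx → Δx = (0² − 31.0²)/(2·-9.81) = 49.0 m
Maximum height = 31.0 + 49.0 = 80.0 m

80.0 m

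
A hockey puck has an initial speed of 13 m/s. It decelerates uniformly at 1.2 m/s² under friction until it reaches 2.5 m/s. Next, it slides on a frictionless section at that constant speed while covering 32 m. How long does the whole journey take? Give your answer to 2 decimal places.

Phase 1 (decelerating): v₀ = 13.0 m/s, a = -1.2 m/s².
v = v₀ + at → t = (2.5 − 13.0) / -1.2 = 8.75 s
v² = v₀² + 2aΔx → Δx = (2.5² − 13.0²)/(2·-1.2) = 67.8 m

Phase 2 (constant speed): v₀ = 2.50 m/s, a = 0 m/s².
Constant speed: t = d/v = 32/2.50 = 12.8 s
Total time = 8.75 + 12.8 = 21.6 s

21.55 s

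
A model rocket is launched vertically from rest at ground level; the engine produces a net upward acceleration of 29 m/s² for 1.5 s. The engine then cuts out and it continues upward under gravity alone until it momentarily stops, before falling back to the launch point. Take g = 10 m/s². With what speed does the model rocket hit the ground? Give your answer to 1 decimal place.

Phase 1 (powered ascent): v₀ = 0 m/s, a = 29 m/s².
v = v₀ + at = 0 + (29)(1.5) = 43.5 m/s
Δx = v₀t + ½at² = 0·1.5 + 0.5·29·1.5² = 32.6 m

Phase 2 (coasting upward): v₀ = 43.5 m/s, a = -10 m/s².
v = v₀ + at → t = (0 − 43.5) / -10 = 4.35 s
v² = v₀² + 2aΔx → Δx = (0² − 43.5²)/(2·-10) = 94.6 m

Phase 3 (free fall): v₀ = 0 m/s, a = -10 m/s².
Falls 127 m from rest: t = √(2·127/10) = 5.04 s; v = g·t = 50.4 m/s.
Impact speed = 50.4 m/s

50.4 m/s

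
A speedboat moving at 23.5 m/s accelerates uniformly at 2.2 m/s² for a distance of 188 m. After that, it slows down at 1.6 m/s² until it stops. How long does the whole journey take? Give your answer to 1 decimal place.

29.4 s

Phase 1 (accelerating): v₀ = 23.5 m/s, a = 2.2 m/s².
v² = v₀² + 2aΔx = 23.5² + 2·2.2·188 = 1380 → v = 37.1 m/s
t = (v − v₀)/a = (37.1 − 23.5)/2.2 = 6.20 s

Phase 2 (decelerating): v₀ = 37.1 m/s, a = -1.6 m/s².
v = v₀ + at → t = (0 − 37.1) / -1.6 = 23.2 s
v² = v₀² + 2aΔx → Δx = (0² − 37.1²)/(2·-1.6) = 431 m
Total time = 6.20 + 23.2 = 29.4 s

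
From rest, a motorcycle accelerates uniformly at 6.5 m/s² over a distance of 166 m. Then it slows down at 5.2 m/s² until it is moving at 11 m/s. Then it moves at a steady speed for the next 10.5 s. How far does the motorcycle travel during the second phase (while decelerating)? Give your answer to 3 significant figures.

Phase 1 (accelerating): v₀ = 0 m/s, a = 6.5 m/s².
v² = v₀² + 2aΔx = 0² + 2·6.5·166 = 2160 → v = 46.5 m/s
t = (v − v₀)/a = (46.5 − 0)/6.5 = 7.15 s

Phase 2 (decelerating): v₀ = 46.5 m/s, a = -5.2 m/s².
v = v₀ + at → t = (11 − 46.5) / -5.2 = 6.82 s
v² = v₀² + 2aΔx → Δx = (11² − 46.5²)/(2·-5.2) = 196 m
Distance in phase 2 = 196 m

196 m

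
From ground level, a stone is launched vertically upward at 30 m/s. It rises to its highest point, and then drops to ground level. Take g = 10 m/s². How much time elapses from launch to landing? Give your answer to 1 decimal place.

Phase 1 (rising): v₀ = 30.0 m/s, a = -10 m/s².
v = v₀ + at → t = (0 − 30.0) / -10 = 3.00 s
v² = v₀² + 2aΔx → Δx = (0² − 30.0²)/(2·-10) = 45.0 m

Phase 2 (falling): v₀ = 0 m/s, a = -10 m/s².
Falls 45.0 m from rest: t = √(2·45.0/10) = 3.00 s; v = g·t = 30.0 m/s.
Total time = 3.00 + 3.00 = 6.00 s

6.0 s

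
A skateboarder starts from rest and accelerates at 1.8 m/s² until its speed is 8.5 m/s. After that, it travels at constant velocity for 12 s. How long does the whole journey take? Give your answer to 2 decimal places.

16.72 s

Phase 1 (accelerating): v₀ = 0 m/s, a = 1.8 m/s².
v = v₀ + at → t = (8.5 − 0) / 1.8 = 4.72 s
v² = v₀² + 2aΔx → Δx = (8.5² − 0²)/(2·1.8) = 20.1 m

Phase 2 (constant speed): v₀ = 8.50 m/s, a = 0 m/s².
v = v₀ + at = 8.50 + (0)(12) = 8.50 m/s
Δx = v₀t + ½at² = 8.50·12 + 0.5·0·12² = 102 m
Total time = 4.72 + 12.0 = 16.7 s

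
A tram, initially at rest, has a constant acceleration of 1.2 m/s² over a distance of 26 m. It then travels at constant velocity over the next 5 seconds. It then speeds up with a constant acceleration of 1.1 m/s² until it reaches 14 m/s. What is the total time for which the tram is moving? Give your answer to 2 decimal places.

17.13 s

Phase 1 (accelerating): v₀ = 0 m/s, a = 1.2 m/s².
v² = v₀² + 2aΔx = 0² + 2·1.2·26 = 62.4 → v = 7.90 m/s
t = (v − v₀)/a = (7.90 − 0)/1.2 = 6.58 s

Phase 2 (constant speed): v₀ = 7.90 m/s, a = 0 m/s².
v = v₀ + at = 7.90 + (0)(5) = 7.90 m/s
Δx = v₀t + ½at² = 7.90·5 + 0.5·0·5² = 39.5 m

Phase 3 (accelerating): v₀ = 7.90 m/s, a = 1.1 m/s².
v = v₀ + at → t = (14 − 7.90) / 1.1 = 5.55 s
v² = v₀² + 2aΔx → Δx = (14² − 7.90²)/(2·1.1) = 60.7 m
Total time = 6.58 + 5.00 + 5.55 = 17.1 s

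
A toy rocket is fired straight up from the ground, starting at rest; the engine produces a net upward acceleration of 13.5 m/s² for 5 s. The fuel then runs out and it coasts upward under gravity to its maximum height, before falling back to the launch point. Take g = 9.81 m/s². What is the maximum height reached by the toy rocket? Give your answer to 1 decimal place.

Phase 1 (powered ascent): v₀ = 0 m/s, a = 13.5 m/s².
v = v₀ + at = 0 + (13.5)(5) = 67.5 m/s
Δx = v₀t + ½at² = 0·5 + 0.5·13.5·5² = 169 m

Phase 2 (coasting upward): v₀ = 67.5 m/s, a = -9.81 m/s².
v = v₀ + at → t = (0 − 67.5) / -9.81 = 6.88 s
v² = v₀² + 2aΔx → Δx = (0² − 67.5²)/(2·-9.81) = 232 m
Maximum height = 169 + 232 = 401 m

401.0 m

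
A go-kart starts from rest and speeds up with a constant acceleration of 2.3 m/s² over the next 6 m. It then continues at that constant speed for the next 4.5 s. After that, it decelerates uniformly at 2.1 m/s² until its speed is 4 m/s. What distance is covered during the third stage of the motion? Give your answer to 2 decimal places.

Phase 1 (accelerating): v₀ = 0 m/s, a = 2.3 m/s².
v² = v₀² + 2aΔx = 0² + 2·2.3·6 = 27.6 → v = 5.25 m/s
t = (v − v₀)/a = (5.25 − 0)/2.3 = 2.28 s

Phase 2 (constant speed): v₀ = 5.25 m/s, a = 0 m/s².
v = v₀ + at = 5.25 + (0)(4.5) = 5.25 m/s
Δx = v₀t + ½at² = 5.25·4.5 + 0.5·0·4.5² = 23.6 m

Phase 3 (decelerating): v₀ = 5.25 m/s, a = -2.1 m/s².
v = v₀ + at → t = (4 − 5.25) / -2.1 = 0.597 s
v² = v₀² + 2aΔx → Δx = (4² − 5.25²)/(2·-2.1) = 2.76 m
Distance in phase 3 = 2.76 m

2.76 m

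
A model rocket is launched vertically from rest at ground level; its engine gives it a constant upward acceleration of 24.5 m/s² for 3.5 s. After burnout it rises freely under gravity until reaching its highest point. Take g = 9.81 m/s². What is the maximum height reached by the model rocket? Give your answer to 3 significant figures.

Phase 1 (powered ascent): v₀ = 0 m/s, a = 24.5 m/s².
v = v₀ + at = 0 + (24.5)(3.5) = 85.8 m/s
Δx = v₀t + ½at² = 0·3.5 + 0.5·24.5·3.5² = 150 m

Phase 2 (coasting upward): v₀ = 85.8 m/s, a = -9.81 m/s².
v = v₀ + at → t = (0 − 85.8) / -9.81 = 8.74 s
v² = v₀² + 2aΔx → Δx = (0² − 85.8²)/(2·-9.81) = 375 m
Maximum height = 150 + 375 = 525 m

525 m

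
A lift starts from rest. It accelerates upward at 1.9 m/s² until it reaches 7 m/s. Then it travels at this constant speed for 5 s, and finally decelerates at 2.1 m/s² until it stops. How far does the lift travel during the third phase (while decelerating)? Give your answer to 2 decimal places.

11.67 m

Phase 1 (accelerating): v₀ = 0 m/s, a = 1.9 m/s².
v = v₀ + at → t = (7 − 0) / 1.9 = 3.68 s
v² = v₀² + 2aΔx → Δx = (7² − 0²)/(2·1.9) = 12.9 m

Phase 2 (constant speed): v₀ = 7.00 m/s, a = 0 m/s².
v = v₀ + at = 7.00 + (0)(5) = 7.00 m/s
Δx = v₀t + ½at² = 7.00·5 + 0.5·0·5² = 35.0 m

Phase 3 (decelerating): v₀ = 7.00 m/s, a = -2.1 m/s².
v = v₀ + at → t = (0 − 7.00) / -2.1 = 3.33 s
v² = v₀² + 2aΔx → Δx = (0² − 7.00²)/(2·-2.1) = 11.7 m
Distance in phase 3 = 11.7 m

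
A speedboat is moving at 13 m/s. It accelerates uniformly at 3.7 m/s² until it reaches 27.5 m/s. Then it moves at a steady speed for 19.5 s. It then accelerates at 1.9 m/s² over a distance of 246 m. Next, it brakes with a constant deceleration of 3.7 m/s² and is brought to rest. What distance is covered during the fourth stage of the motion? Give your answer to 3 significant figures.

229 m

Phase 1 (accelerating): v₀ = 13.0 m/s, a = 3.7 m/s².
v = v₀ + at → t = (27.5 − 13.0) / 3.7 = 3.92 s
v² = v₀² + 2aΔx → Δx = (27.5² − 13.0²)/(2·3.7) = 79.4 m

Phase 2 (constant speed): v₀ = 27.5 m/s, a = 0 m/s².
v = v₀ + at = 27.5 + (0)(19.5) = 27.5 m/s
Δx = v₀t + ½at² = 27.5·19.5 + 0.5·0·19.5² = 536 m

Phase 3 (accelerating): v₀ = 27.5 m/s, a = 1.9 m/s².
v² = v₀² + 2aΔx = 27.5² + 2·1.9·246 = 1690 → v = 41.1 m/s
t = (v − v₀)/a = (41.1 − 27.5)/1.9 = 7.17 s

Phase 4 (decelerating): v₀ = 41.1 m/s, a = -3.7 m/s².
v = v₀ + at → t = (0 − 41.1) / -3.7 = 11.1 s
v² = v₀² + 2aΔx → Δx = (0² − 41.1²)/(2·-3.7) = 229 m
Distance in phase 4 = 229 m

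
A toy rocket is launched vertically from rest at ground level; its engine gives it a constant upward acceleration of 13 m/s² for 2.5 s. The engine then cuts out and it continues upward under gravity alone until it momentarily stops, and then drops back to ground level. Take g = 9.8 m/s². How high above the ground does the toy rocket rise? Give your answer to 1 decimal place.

Phase 1 (powered ascent): v₀ = 0 m/s, a = 13 m/s².
v = v₀ + at = 0 + (13)(2.5) = 32.5 m/s
Δx = v₀t + ½at² = 0·2.5 + 0.5·13·2.5² = 40.6 m

Phase 2 (coasting upward): v₀ = 32.5 m/s, a = -9.8 m/s².
v = v₀ + at → t = (0 − 32.5) / -9.8 = 3.32 s
v² = v₀² + 2aΔx → Δx = (0² − 32.5²)/(2·-9.8) = 53.9 m
Maximum height = 40.6 + 53.9 = 94.5 m

94.5 m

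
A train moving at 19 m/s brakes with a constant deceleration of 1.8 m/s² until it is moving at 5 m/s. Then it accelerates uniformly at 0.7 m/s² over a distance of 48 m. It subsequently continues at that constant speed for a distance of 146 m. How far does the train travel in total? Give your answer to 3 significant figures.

Phase 1 (decelerating): v₀ = 19.0 m/s, a = -1.8 m/s².
v = v₀ + at → t = (5 − 19.0) / -1.8 = 7.78 s
v² = v₀² + 2aΔx → Δx = (5² − 19.0²)/(2·-1.8) = 93.3 m

Phase 2 (accelerating): v₀ = 5.00 m/s, a = 0.7 m/s².
v² = v₀² + 2aΔx = 5.00² + 2·0.7·48 = 92.2 → v = 9.60 m/s
t = (v − v₀)/a = (9.60 − 5.00)/0.7 = 6.57 s

Phase 3 (constant speed): v₀ = 9.60 m/s, a = 0 m/s².
Constant speed: t = d/v = 146/9.60 = 15.2 s
Total distance = 93.3 + 48.0 + 146 = 287 m

287 m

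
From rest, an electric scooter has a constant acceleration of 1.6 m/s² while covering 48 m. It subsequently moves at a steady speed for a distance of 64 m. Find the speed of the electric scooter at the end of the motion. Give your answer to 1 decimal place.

12.4 m/s

Phase 1 (accelerating): v₀ = 0 m/s, a = 1.6 m/s².
v² = v₀² + 2aΔx = 0² + 2·1.6·48 = 154 → v = 12.4 m/s
t = (v − v₀)/a = (12.4 − 0)/1.6 = 7.75 s

Phase 2 (constant speed): v₀ = 12.4 m/s, a = 0 m/s².
Constant speed: t = d/v = 64/12.4 = 5.16 s
Final speed = 12.4 m/s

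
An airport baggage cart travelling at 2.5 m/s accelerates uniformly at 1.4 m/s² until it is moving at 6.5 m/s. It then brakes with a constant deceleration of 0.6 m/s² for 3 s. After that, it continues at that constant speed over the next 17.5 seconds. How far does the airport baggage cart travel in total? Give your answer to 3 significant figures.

Phase 1 (accelerating): v₀ = 2.50 m/s, a = 1.4 m/s².
v = v₀ + at → t = (6.5 − 2.50) / 1.4 = 2.86 s
v² = v₀² + 2aΔx → Δx = (6.5² − 2.50²)/(2·1.4) = 12.9 m

Phase 2 (decelerating): v₀ = 6.50 m/s, a = -0.6 m/s².
v = v₀ + at = 6.50 + (-0.6)(3) = 4.70 m/s
Δx = v₀t + ½at² = 6.50·3 + 0.5·-0.6·3² = 16.8 m

Phase 3 (constant speed): v₀ = 4.70 m/s, a = 0 m/s².
v = v₀ + at = 4.70 + (0)(17.5) = 4.70 m/s
Δx = v₀t + ½at² = 4.70·17.5 + 0.5·0·17.5² = 82.2 m
Total distance = 12.9 + 16.8 + 82.2 = 112 m

112 m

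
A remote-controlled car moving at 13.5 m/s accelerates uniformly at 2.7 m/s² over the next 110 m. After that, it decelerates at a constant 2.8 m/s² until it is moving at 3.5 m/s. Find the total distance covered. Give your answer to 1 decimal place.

Phase 1 (accelerating): v₀ = 13.5 m/s, a = 2.7 m/s².
v² = v₀² + 2aΔx = 13.5² + 2·2.7·110 = 776 → v = 27.9 m/s
t = (v − v₀)/a = (27.9 − 13.5)/2.7 = 5.32 s

Phase 2 (decelerating): v₀ = 27.9 m/s, a = -2.8 m/s².
v = v₀ + at → t = (3.5 − 27.9) / -2.8 = 8.70 s
v² = v₀² + 2aΔx → Δx = (3.5² − 27.9²)/(2·-2.8) = 136 m
Total distance = 110 + 136 = 246 m

246.4 m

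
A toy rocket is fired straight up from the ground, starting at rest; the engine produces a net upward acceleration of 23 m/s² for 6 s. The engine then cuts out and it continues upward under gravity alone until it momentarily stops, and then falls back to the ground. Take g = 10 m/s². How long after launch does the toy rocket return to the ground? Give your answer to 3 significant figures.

36.3 s

Phase 1 (powered ascent): v₀ = 0 m/s, a = 23 m/s².
v = v₀ + at = 0 + (23)(6) = 138 m/s
Δx = v₀t + ½at² = 0·6 + 0.5·23·6² = 414 m

Phase 2 (coasting upward): v₀ = 138 m/s, a = -10 m/s².
v = v₀ + at → t = (0 − 138) / -10 = 13.8 s
v² = v₀² + 2aΔx → Δx = (0² − 138²)/(2·-10) = 952 m

Phase 3 (free fall): v₀ = 0 m/s, a = -10 m/s².
Falls 1370 m from rest: t = √(2·1370/10) = 16.5 s; v = g·t = 165 m/s.
Total time = 6.00 + 13.8 + 16.5 = 36.3 s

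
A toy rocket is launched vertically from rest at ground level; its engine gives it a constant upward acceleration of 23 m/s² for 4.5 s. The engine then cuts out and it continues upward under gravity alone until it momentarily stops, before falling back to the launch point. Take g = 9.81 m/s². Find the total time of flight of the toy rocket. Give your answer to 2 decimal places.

Phase 1 (powered ascent): v₀ = 0 m/s, a = 23 m/s².
v = v₀ + at = 0 + (23)(4.5) = 104 m/s
Δx = v₀t + ½at² = 0·4.5 + 0.5·23·4.5² = 233 m

Phase 2 (coasting upward): v₀ = 104 m/s, a = -9.81 m/s².
v = v₀ + at → t = (0 − 104) / -9.81 = 10.6 s
v² = v₀² + 2aΔx → Δx = (0² − 104²)/(2·-9.81) = 546 m

Phase 3 (free fall): v₀ = 0 m/s, a = -9.81 m/s².
Falls 779 m from rest: t = √(2·779/9.81) = 12.6 s; v = g·t = 124 m/s.
Total time = 4.50 + 10.6 + 12.6 = 27.7 s

27.65 s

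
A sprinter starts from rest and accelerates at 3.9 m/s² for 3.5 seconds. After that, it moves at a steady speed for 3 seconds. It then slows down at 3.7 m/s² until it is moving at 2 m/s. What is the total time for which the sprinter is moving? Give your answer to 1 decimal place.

9.6 s

Phase 1 (accelerating): v₀ = 0 m/s, a = 3.9 m/s².
v = v₀ + at = 0 + (3.9)(3.5) = 13.7 m/s
Δx = v₀t + ½at² = 0·3.5 + 0.5·3.9·3.5² = 23.9 m

Phase 2 (constant speed): v₀ = 13.7 m/s, a = 0 m/s².
v = v₀ + at = 13.7 + (0)(3) = 13.7 m/s
Δx = v₀t + ½at² = 13.7·3 + 0.5·0·3² = 41.0 m

Phase 3 (decelerating): v₀ = 13.7 m/s, a = -3.7 m/s².
v = v₀ + at → t = (2 − 13.7) / -3.7 = 3.15 s
v² = v₀² + 2aΔx → Δx = (2² − 13.7²)/(2·-3.7) = 24.6 m
Total time = 3.50 + 3.00 + 3.15 = 9.65 s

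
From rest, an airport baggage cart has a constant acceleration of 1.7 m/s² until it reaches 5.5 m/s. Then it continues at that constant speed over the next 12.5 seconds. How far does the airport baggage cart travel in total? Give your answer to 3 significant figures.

Phase 1 (accelerating): v₀ = 0 m/s, a = 1.7 m/s².
v = v₀ + at → t = (5.5 − 0) / 1.7 = 3.24 s
v² = v₀² + 2aΔx → Δx = (5.5² − 0²)/(2·1.7) = 8.90 m

Phase 2 (constant speed): v₀ = 5.50 m/s, a = 0 m/s².
v = v₀ + at = 5.50 + (0)(12.5) = 5.50 m/s
Δx = v₀t + ½at² = 5.50·12.5 + 0.5·0·12.5² = 68.8 m
Total distance = 8.90 + 68.8 = 77.6 m

77.6 m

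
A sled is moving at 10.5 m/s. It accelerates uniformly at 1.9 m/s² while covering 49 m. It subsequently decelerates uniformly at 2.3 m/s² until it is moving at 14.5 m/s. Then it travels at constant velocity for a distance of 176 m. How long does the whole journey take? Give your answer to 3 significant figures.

16.9 s

Phase 1 (accelerating): v₀ = 10.5 m/s, a = 1.9 m/s².
v² = v₀² + 2aΔx = 10.5² + 2·1.9·49 = 296 → v = 17.2 m/s
t = (v − v₀)/a = (17.2 − 10.5)/1.9 = 3.54 s

Phase 2 (decelerating): v₀ = 17.2 m/s, a = -2.3 m/s².
v = v₀ + at → t = (14.5 − 17.2) / -2.3 = 1.18 s
v² = v₀² + 2aΔx → Δx = (14.5² − 17.2²)/(2·-2.3) = 18.7 m

Phase 3 (constant speed): v₀ = 14.5 m/s, a = 0 m/s².
Constant speed: t = d/v = 176/14.5 = 12.1 s
Total time = 3.54 + 1.18 + 12.1 = 16.9 s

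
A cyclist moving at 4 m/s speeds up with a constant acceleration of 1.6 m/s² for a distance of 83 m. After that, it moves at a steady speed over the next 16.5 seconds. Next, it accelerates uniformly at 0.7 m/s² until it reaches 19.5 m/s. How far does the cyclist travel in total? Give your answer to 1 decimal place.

430.3 m

Phase 1 (accelerating): v₀ = 4.00 m/s, a = 1.6 m/s².
v² = v₀² + 2aΔx = 4.00² + 2·1.6·83 = 282 → v = 16.8 m/s
t = (v − v₀)/a = (16.8 − 4.00)/1.6 = 7.99 s

Phase 2 (constant speed): v₀ = 16.8 m/s, a = 0 m/s².
v = v₀ + at = 16.8 + (0)(16.5) = 16.8 m/s
Δx = v₀t + ½at² = 16.8·16.5 + 0.5·0·16.5² = 277 m

Phase 3 (accelerating): v₀ = 16.8 m/s, a = 0.7 m/s².
v = v₀ + at → t = (19.5 − 16.8) / 0.7 = 3.88 s
v² = v₀² + 2aΔx → Δx = (19.5² − 16.8²)/(2·0.7) = 70.5 m
Total distance = 83.0 + 277 + 70.5 = 430 m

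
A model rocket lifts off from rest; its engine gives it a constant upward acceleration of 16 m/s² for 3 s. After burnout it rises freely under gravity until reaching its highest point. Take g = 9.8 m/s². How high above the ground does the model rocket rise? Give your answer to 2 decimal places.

Phase 1 (powered ascent): v₀ = 0 m/s, a = 16 m/s².
v = v₀ + at = 0 + (16)(3) = 48.0 m/s
Δx = v₀t + ½at² = 0·3 + 0.5·16·3² = 72.0 m

Phase 2 (coasting upward): v₀ = 48.0 m/s, a = -9.8 m/s².
v = v₀ + at → t = (0 − 48.0) / -9.8 = 4.90 s
v² = v₀² + 2aΔx → Δx = (0² − 48.0²)/(2·-9.8) = 118 m
Maximum height = 72.0 + 118 = 190 m

189.55 m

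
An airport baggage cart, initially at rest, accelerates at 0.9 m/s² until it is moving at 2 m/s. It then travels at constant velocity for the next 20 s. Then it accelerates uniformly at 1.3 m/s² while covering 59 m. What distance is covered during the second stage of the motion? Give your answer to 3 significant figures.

40.0 m

Phase 1 (accelerating): v₀ = 0 m/s, a = 0.9 m/s².
v = v₀ + at → t = (2 − 0) / 0.9 = 2.22 s
v² = v₀² + 2aΔx → Δx = (2² − 0²)/(2·0.9) = 2.22 m

Phase 2 (constant speed): v₀ = 2.00 m/s, a = 0 m/s².
v = v₀ + at = 2.00 + (0)(20) = 2.00 m/s
Δx = v₀t + ½at² = 2.00·20 + 0.5·0·20² = 40.0 m
Distance in phase 2 = 40.0 m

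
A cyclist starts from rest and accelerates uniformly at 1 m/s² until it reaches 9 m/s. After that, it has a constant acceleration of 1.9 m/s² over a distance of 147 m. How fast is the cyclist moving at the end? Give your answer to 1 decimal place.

25.3 m/s

Phase 1 (accelerating): v₀ = 0 m/s, a = 1 m/s².
v = v₀ + at → t = (9 − 0) / 1 = 9.00 s
v² = v₀² + 2aΔx → Δx = (9² − 0²)/(2·1) = 40.5 m

Phase 2 (accelerating): v₀ = 9.00 m/s, a = 1.9 m/s².
v² = v₀² + 2aΔx = 9.00² + 2·1.9·147 = 640 → v = 25.3 m/s
t = (v − v₀)/a = (25.3 − 9.00)/1.9 = 8.57 s
Final speed = 25.3 m/s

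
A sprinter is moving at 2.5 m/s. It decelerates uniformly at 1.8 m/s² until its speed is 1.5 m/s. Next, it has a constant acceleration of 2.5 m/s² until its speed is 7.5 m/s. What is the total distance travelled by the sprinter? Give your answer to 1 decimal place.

Phase 1 (decelerating): v₀ = 2.50 m/s, a = -1.8 m/s².
v = v₀ + at → t = (1.5 − 2.50) / -1.8 = 0.556 s
v² = v₀² + 2aΔx → Δx = (1.5² − 2.50²)/(2·-1.8) = 1.11 m

Phase 2 (accelerating): v₀ = 1.50 m/s, a = 2.5 m/s².
v = v₀ + at → t = (7.5 − 1.50) / 2.5 = 2.40 s
v² = v₀² + 2aΔx → Δx = (7.5² − 1.50²)/(2·2.5) = 10.8 m
Total distance = 1.11 + 10.8 = 11.9 m

11.9 m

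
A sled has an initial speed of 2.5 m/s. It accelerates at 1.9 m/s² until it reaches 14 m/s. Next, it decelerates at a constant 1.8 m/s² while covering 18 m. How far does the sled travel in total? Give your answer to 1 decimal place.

67.9 m

Phase 1 (accelerating): v₀ = 2.50 m/s, a = 1.9 m/s².
v = v₀ + at → t = (14 − 2.50) / 1.9 = 6.05 s
v² = v₀² + 2aΔx → Δx = (14² − 2.50²)/(2·1.9) = 49.9 m

Phase 2 (decelerating): v₀ = 14.0 m/s, a = -1.8 m/s².
v² = v₀² + 2aΔx = 14.0² + 2·-1.8·18 = 131 → v = 11.5 m/s
t = (v − v₀)/a = (11.5 − 14.0)/-1.8 = 1.41 s
Total distance = 49.9 + 18.0 = 67.9 m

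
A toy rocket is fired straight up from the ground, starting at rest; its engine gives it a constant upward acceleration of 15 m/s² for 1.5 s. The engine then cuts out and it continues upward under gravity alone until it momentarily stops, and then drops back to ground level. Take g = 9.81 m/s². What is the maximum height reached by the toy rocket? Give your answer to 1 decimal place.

Phase 1 (powered ascent): v₀ = 0 m/s, a = 15 m/s².
v = v₀ + at = 0 + (15)(1.5) = 22.5 m/s
Δx = v₀t + ½at² = 0·1.5 + 0.5·15·1.5² = 16.9 m

Phase 2 (coasting upward): v₀ = 22.5 m/s, a = -9.81 m/s².
v = v₀ + at → t = (0 − 22.5) / -9.81 = 2.29 s
v² = v₀² + 2aΔx → Δx = (0² − 22.5²)/(2·-9.81) = 25.8 m
Maximum height = 16.9 + 25.8 = 42.7 m

42.7 m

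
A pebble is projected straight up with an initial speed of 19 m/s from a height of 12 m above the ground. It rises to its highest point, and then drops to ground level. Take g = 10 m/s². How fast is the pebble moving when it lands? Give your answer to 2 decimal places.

Phase 1 (rising): v₀ = 19.0 m/s, a = -10 m/s².
v = v₀ + at → t = (0 − 19.0) / -10 = 1.90 s
v² = v₀² + 2aΔx → Δx = (0² − 19.0²)/(2·-10) = 18.1 m

Phase 2 (falling): v₀ = 0 m/s, a = -10 m/s².
Falls 30.1 m from rest: t = √(2·30.1/10) = 2.45 s; v = g·t = 24.5 m/s.
Final speed = 24.5 m/s

24.52 m/s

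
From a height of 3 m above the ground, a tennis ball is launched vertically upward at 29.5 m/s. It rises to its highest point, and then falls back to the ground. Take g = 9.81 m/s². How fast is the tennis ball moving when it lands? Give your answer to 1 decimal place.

30.5 m/s

Phase 1 (rising): v₀ = 29.5 m/s, a = -9.81 m/s².
v = v₀ + at → t = (0 − 29.5) / -9.81 = 3.01 s
v² = v₀² + 2aΔx → Δx = (0² − 29.5²)/(2·-9.81) = 44.4 m

Phase 2 (falling): v₀ = 0 m/s, a = -9.81 m/s².
Falls 47.4 m from rest: t = √(2·47.4/9.81) = 3.11 s; v = g·t = 30.5 m/s.
Final speed = 30.5 m/s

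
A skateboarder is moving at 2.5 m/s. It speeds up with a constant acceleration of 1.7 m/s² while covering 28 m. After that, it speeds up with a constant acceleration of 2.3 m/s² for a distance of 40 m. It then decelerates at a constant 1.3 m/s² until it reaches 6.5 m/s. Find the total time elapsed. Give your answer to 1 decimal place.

Phase 1 (accelerating): v₀ = 2.50 m/s, a = 1.7 m/s².
v² = v₀² + 2aΔx = 2.50² + 2·1.7·28 = 101 → v = 10.1 m/s
t = (v − v₀)/a = (10.1 − 2.50)/1.7 = 4.45 s

Phase 2 (accelerating): v₀ = 10.1 m/s, a = 2.3 m/s².
v² = v₀² + 2aΔx = 10.1² + 2·2.3·40 = 285 → v = 16.9 m/s
t = (v − v₀)/a = (16.9 − 10.1)/2.3 = 2.97 s

Phase 3 (decelerating): v₀ = 16.9 m/s, a = -1.3 m/s².
v = v₀ + at → t = (6.5 − 16.9) / -1.3 = 8.00 s
v² = v₀² + 2aΔx → Δx = (6.5² − 16.9²)/(2·-1.3) = 93.5 m
Total time = 4.45 + 2.97 + 8.00 = 15.4 s

15.4 s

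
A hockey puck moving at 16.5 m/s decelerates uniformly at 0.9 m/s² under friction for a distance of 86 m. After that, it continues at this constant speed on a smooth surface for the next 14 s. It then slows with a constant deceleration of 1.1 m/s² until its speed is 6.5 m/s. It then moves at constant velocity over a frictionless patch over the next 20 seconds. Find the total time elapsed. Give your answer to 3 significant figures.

Phase 1 (decelerating): v₀ = 16.5 m/s, a = -0.9 m/s².
v² = v₀² + 2aΔx = 16.5² + 2·-0.9·86 = 117 → v = 10.8 m/s
t = (v − v₀)/a = (10.8 − 16.5)/-0.9 = 6.29 s

Phase 2 (constant speed): v₀ = 10.8 m/s, a = 0 m/s².
v = v₀ + at = 10.8 + (0)(14) = 10.8 m/s
Δx = v₀t + ½at² = 10.8·14 + 0.5·0·14² = 152 m

Phase 3 (decelerating): v₀ = 10.8 m/s, a = -1.1 m/s².
v = v₀ + at → t = (6.5 − 10.8) / -1.1 = 3.94 s
v² = v₀² + 2aΔx → Δx = (6.5² − 10.8²)/(2·-1.1) = 34.2 m

Phase 4 (constant speed): v₀ = 6.50 m/s, a = 0 m/s².
v = v₀ + at = 6.50 + (0)(20) = 6.50 m/s
Δx = v₀t + ½at² = 6.50·20 + 0.5·0·20² = 130 m
Total time = 6.29 + 14.0 + 3.94 + 20.0 = 44.2 s

44.2 s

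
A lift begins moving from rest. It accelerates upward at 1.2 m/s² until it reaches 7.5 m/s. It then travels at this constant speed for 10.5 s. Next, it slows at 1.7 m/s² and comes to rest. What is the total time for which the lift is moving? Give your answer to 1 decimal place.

Phase 1 (accelerating): v₀ = 0 m/s, a = 1.2 m/s².
v = v₀ + at → t = (7.5 − 0) / 1.2 = 6.25 s
v² = v₀² + 2aΔx → Δx = (7.5² − 0²)/(2·1.2) = 23.4 m

Phase 2 (constant speed): v₀ = 7.50 m/s, a = 0 m/s².
v = v₀ + at = 7.50 + (0)(10.5) = 7.50 m/s
Δx = v₀t + ½at² = 7.50·10.5 + 0.5·0·10.5² = 78.8 m

Phase 3 (decelerating): v₀ = 7.50 m/s, a = -1.7 m/s².
v = v₀ + at → t = (0 − 7.50) / -1.7 = 4.41 s
v² = v₀² + 2aΔx → Δx = (0² − 7.50²)/(2·-1.7) = 16.5 m
Total time = 6.25 + 10.5 + 4.41 = 21.2 s

21.2 s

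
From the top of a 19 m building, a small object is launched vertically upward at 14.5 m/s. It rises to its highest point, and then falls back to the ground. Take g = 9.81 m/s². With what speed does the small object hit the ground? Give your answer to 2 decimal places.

24.15 m/s

Phase 1 (rising): v₀ = 14.5 m/s, a = -9.81 m/s².
v = v₀ + at → t = (0 − 14.5) / -9.81 = 1.48 s
v² = v₀² + 2aΔx → Δx = (0² − 14.5²)/(2·-9.81) = 10.7 m

Phase 2 (falling): v₀ = 0 m/s, a = -9.81 m/s².
Falls 29.7 m from rest: t = √(2·29.7/9.81) = 2.46 s; v = g·t = 24.1 m/s.
Final speed = 24.1 m/s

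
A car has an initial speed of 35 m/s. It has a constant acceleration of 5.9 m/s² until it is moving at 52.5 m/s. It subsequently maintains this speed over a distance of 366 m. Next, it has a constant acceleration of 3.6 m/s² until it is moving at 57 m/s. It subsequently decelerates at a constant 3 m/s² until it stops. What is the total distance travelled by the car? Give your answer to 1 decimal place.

Phase 1 (accelerating): v₀ = 35.0 m/s, a = 5.9 m/s².
v = v₀ + at → t = (52.5 − 35.0) / 5.9 = 2.97 s
v² = v₀² + 2aΔx → Δx = (52.5² − 35.0²)/(2·5.9) = 130 m

Phase 2 (constant speed): v₀ = 52.5 m/s, a = 0 m/s².
Constant speed: t = d/v = 366/52.5 = 6.97 s

Phase 3 (accelerating): v₀ = 52.5 m/s, a = 3.6 m/s².
v = v₀ + at → t = (57 − 52.5) / 3.6 = 1.25 s
v² = v₀² + 2aΔx → Δx = (57² − 52.5²)/(2·3.6) = 68.4 m

Phase 4 (decelerating): v₀ = 57.0 m/s, a = -3 m/s².
v = v₀ + at → t = (0 − 57.0) / -3 = 19.0 s
v² = v₀² + 2aΔx → Δx = (0² − 57.0²)/(2·-3) = 542 m
Total distance = 130 + 366 + 68.4 + 542 = 1110 m

1105.7 m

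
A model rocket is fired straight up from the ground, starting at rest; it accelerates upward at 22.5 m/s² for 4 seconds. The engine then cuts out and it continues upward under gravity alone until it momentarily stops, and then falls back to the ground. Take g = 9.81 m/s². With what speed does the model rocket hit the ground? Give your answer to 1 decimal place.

Phase 1 (powered ascent): v₀ = 0 m/s, a = 22.5 m/s².
v = v₀ + at = 0 + (22.5)(4) = 90.0 m/s
Δx = v₀t + ½at² = 0·4 + 0.5·22.5·4² = 180 m

Phase 2 (coasting upward): v₀ = 90.0 m/s, a = -9.81 m/s².
v = v₀ + at → t = (0 − 90.0) / -9.81 = 9.17 s
v² = v₀² + 2aΔx → Δx = (0² − 90.0²)/(2·-9.81) = 413 m

Phase 3 (free fall): v₀ = 0 m/s, a = -9.81 m/s².
Falls 593 m from rest: t = √(2·593/9.81) = 11.0 s; v = g·t = 108 m/s.
Impact speed = 108 m/s

107.8 m/s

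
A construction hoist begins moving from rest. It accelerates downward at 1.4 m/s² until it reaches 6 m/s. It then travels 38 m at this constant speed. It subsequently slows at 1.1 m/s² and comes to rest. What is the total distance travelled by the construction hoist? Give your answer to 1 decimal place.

Phase 1 (accelerating): v₀ = 0 m/s, a = 1.4 m/s².
v = v₀ + at → t = (6 − 0) / 1.4 = 4.29 s
v² = v₀² + 2aΔx → Δx = (6² − 0²)/(2·1.4) = 12.9 m

Phase 2 (constant speed): v₀ = 6.00 m/s, a = 0 m/s².
Constant speed: t = d/v = 38/6.00 = 6.33 s

Phase 3 (decelerating): v₀ = 6.00 m/s, a = -1.1 m/s².
v = v₀ + at → t = (0 − 6.00) / -1.1 = 5.45 s
v² = v₀² + 2aΔx → Δx = (0² − 6.00²)/(2·-1.1) = 16.4 m
Total distance = 12.9 + 38.0 + 16.4 = 67.2 m

67.2 m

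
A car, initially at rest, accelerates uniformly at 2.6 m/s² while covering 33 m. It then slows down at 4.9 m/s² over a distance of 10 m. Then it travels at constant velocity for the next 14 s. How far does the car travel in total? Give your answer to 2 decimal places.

163.11 m

Phase 1 (accelerating): v₀ = 0 m/s, a = 2.6 m/s².
v² = v₀² + 2aΔx = 0² + 2·2.6·33 = 172 → v = 13.1 m/s
t = (v − v₀)/a = (13.1 − 0)/2.6 = 5.04 s

Phase 2 (decelerating): v₀ = 13.1 m/s, a = -4.9 m/s².
v² = v₀² + 2aΔx = 13.1² + 2·-4.9·10 = 73.6 → v = 8.58 m/s
t = (v − v₀)/a = (8.58 − 13.1)/-4.9 = 0.923 s

Phase 3 (constant speed): v₀ = 8.58 m/s, a = 0 m/s².
v = v₀ + at = 8.58 + (0)(14) = 8.58 m/s
Δx = v₀t + ½at² = 8.58·14 + 0.5·0·14² = 120 m
Total distance = 33.0 + 10.0 + 120 = 163 m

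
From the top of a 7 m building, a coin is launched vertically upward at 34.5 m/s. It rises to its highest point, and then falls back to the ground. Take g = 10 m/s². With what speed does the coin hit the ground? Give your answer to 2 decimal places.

36.47 m/s

Phase 1 (rising): v₀ = 34.5 m/s, a = -10 m/s².
v = v₀ + at → t = (0 − 34.5) / -10 = 3.45 s
v² = v₀² + 2aΔx → Δx = (0² − 34.5²)/(2·-10) = 59.5 m

Phase 2 (falling): v₀ = 0 m/s, a = -10 m/s².
Falls 66.5 m from rest: t = √(2·66.5/10) = 3.65 s; v = g·t = 36.5 m/s.
Final speed = 36.5 m/s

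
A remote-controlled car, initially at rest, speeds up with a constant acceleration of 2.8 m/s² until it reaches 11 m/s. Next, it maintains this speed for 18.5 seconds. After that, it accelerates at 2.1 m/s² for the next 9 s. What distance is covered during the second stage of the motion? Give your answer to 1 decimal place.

Phase 1 (accelerating): v₀ = 0 m/s, a = 2.8 m/s².
v = v₀ + at → t = (11 − 0) / 2.8 = 3.93 s
v² = v₀² + 2aΔx → Δx = (11² − 0²)/(2·2.8) = 21.6 m

Phase 2 (constant speed): v₀ = 11.0 m/s, a = 0 m/s².
v = v₀ + at = 11.0 + (0)(18.5) = 11.0 m/s
Δx = v₀t + ½at² = 11.0·18.5 + 0.5·0·18.5² = 204 m
Distance in phase 2 = 204 m

203.5 m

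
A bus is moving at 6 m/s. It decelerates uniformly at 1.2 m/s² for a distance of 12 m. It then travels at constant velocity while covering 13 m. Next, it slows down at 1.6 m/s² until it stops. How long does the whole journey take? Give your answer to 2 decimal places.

Phase 1 (decelerating): v₀ = 6.00 m/s, a = -1.2 m/s².
v² = v₀² + 2aΔx = 6.00² + 2·-1.2·12 = 7.20 → v = 2.68 m/s
t = (v − v₀)/a = (2.68 − 6.00)/-1.2 = 2.76 s

Phase 2 (constant speed): v₀ = 2.68 m/s, a = 0 m/s².
Constant speed: t = d/v = 13/2.68 = 4.84 s

Phase 3 (decelerating): v₀ = 2.68 m/s, a = -1.6 m/s².
v = v₀ + at → t = (0 − 2.68) / -1.6 = 1.68 s
v² = v₀² + 2aΔx → Δx = (0² − 2.68²)/(2·-1.6) = 2.25 m
Total time = 2.76 + 4.84 + 1.68 = 9.29 s

9.29 s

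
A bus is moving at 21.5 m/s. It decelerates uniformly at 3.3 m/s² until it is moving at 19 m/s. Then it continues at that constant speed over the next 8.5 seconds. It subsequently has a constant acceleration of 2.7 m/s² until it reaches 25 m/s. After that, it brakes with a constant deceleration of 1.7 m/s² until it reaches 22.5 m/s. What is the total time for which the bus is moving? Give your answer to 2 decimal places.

12.95 s

Phase 1 (decelerating): v₀ = 21.5 m/s, a = -3.3 m/s².
v = v₀ + at → t = (19 − 21.5) / -3.3 = 0.758 s
v² = v₀² + 2aΔx → Δx = (19² − 21.5²)/(2·-3.3) = 15.3 m

Phase 2 (constant speed): v₀ = 19.0 m/s, a = 0 m/s².
v = v₀ + at = 19.0 + (0)(8.5) = 19.0 m/s
Δx = v₀t + ½at² = 19.0·8.5 + 0.5·0·8.5² = 162 m

Phase 3 (accelerating): v₀ = 19.0 m/s, a = 2.7 m/s².
v = v₀ + at → t = (25 − 19.0) / 2.7 = 2.22 s
v² = v₀² + 2aΔx → Δx = (25² − 19.0²)/(2·2.7) = 48.9 m

Phase 4 (decelerating): v₀ = 25.0 m/s, a = -1.7 m/s².
v = v₀ + at → t = (22.5 − 25.0) / -1.7 = 1.47 s
v² = v₀² + 2aΔx → Δx = (22.5² − 25.0²)/(2·-1.7) = 34.9 m
Total time = 0.758 + 8.50 + 2.22 + 1.47 = 13.0 s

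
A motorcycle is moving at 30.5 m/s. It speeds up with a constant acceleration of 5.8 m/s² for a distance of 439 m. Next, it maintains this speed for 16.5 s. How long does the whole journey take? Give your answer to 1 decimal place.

24.6 s

Phase 1 (accelerating): v₀ = 30.5 m/s, a = 5.8 m/s².
v² = v₀² + 2aΔx = 30.5² + 2·5.8·439 = 6020 → v = 77.6 m/s
t = (v − v₀)/a = (77.6 − 30.5)/5.8 = 8.12 s

Phase 2 (constant speed): v₀ = 77.6 m/s, a = 0 m/s².
v = v₀ + at = 77.6 + (0)(16.5) = 77.6 m/s
Δx = v₀t + ½at² = 77.6·16.5 + 0.5·0·16.5² = 1280 m
Total time = 8.12 + 16.5 = 24.6 s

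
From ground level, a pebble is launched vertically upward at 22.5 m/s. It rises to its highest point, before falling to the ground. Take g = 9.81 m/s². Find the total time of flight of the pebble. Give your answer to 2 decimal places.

4.59 s

Phase 1 (rising): v₀ = 22.5 m/s, a = -9.81 m/s².
v = v₀ + at → t = (0 − 22.5) / -9.81 = 2.29 s
v² = v₀² + 2aΔx → Δx = (0² − 22.5²)/(2·-9.81) = 25.8 m

Phase 2 (falling): v₀ = 0 m/s, a = -9.81 m/s².
Falls 25.8 m from rest: t = √(2·25.8/9.81) = 2.29 s; v = g·t = 22.5 m/s.
Total time = 2.29 + 2.29 = 4.59 s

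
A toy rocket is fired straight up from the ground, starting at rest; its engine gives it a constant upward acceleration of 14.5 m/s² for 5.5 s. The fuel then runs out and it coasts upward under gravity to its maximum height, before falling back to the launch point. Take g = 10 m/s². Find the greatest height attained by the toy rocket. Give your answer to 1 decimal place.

Phase 1 (powered ascent): v₀ = 0 m/s, a = 14.5 m/s².
v = v₀ + at = 0 + (14.5)(5.5) = 79.8 m/s
Δx = v₀t + ½at² = 0·5.5 + 0.5·14.5·5.5² = 219 m

Phase 2 (coasting upward): v₀ = 79.8 m/s, a = -10 m/s².
v = v₀ + at → t = (0 − 79.8) / -10 = 7.97 s
v² = v₀² + 2aΔx → Δx = (0² − 79.8²)/(2·-10) = 318 m
Maximum height = 219 + 318 = 537 m

537.3 m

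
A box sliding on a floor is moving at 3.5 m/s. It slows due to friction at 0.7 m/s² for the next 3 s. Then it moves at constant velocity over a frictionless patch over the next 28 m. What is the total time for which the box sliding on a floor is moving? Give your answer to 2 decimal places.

Phase 1 (decelerating): v₀ = 3.50 m/s, a = -0.7 m/s².
v = v₀ + at = 3.50 + (-0.7)(3) = 1.40 m/s
Δx = v₀t + ½at² = 3.50·3 + 0.5·-0.7·3² = 7.35 m

Phase 2 (constant speed): v₀ = 1.40 m/s, a = 0 m/s².
Constant speed: t = d/v = 28/1.40 = 20.0 s
Total time = 3.00 + 20.0 = 23.0 s

23.00 s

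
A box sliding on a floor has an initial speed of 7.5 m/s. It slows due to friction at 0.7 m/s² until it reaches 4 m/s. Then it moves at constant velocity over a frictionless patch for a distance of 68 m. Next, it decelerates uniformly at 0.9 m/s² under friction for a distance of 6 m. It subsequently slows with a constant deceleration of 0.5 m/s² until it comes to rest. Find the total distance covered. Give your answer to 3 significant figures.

Phase 1 (decelerating): v₀ = 7.50 m/s, a = -0.7 m/s².
v = v₀ + at → t = (4 − 7.50) / -0.7 = 5.00 s
v² = v₀² + 2aΔx → Δx = (4² − 7.50²)/(2·-0.7) = 28.8 m

Phase 2 (constant speed): v₀ = 4.00 m/s, a = 0 m/s².
Constant speed: t = d/v = 68/4.00 = 17.0 s

Phase 3 (decelerating): v₀ = 4.00 m/s, a = -0.9 m/s².
v² = v₀² + 2aΔx = 4.00² + 2·-0.9·6 = 5.20 → v = 2.28 m/s
t = (v − v₀)/a = (2.28 − 4.00)/-0.9 = 1.91 s

Phase 4 (decelerating): v₀ = 2.28 m/s, a = -0.5 m/s².
v = v₀ + at → t = (0 − 2.28) / -0.5 = 4.56 s
v² = v₀² + 2aΔx → Δx = (0² − 2.28²)/(2·-0.5) = 5.20 m
Total distance = 28.8 + 68.0 + 6.00 + 5.20 = 108 m

108 m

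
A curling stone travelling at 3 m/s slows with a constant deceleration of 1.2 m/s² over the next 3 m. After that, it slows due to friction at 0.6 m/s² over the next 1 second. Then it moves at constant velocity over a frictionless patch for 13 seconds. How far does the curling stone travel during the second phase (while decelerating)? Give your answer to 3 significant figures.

Phase 1 (decelerating): v₀ = 3.00 m/s, a = -1.2 m/s².
v² = v₀² + 2aΔx = 3.00² + 2·-1.2·3 = 1.80 → v = 1.34 m/s
t = (v − v₀)/a = (1.34 − 3.00)/-1.2 = 1.38 s

Phase 2 (decelerating): v₀ = 1.34 m/s, a = -0.6 m/s².
v = v₀ + at = 1.34 + (-0.6)(1) = 0.742 m/s
Δx = v₀t + ½at² = 1.34·1 + 0.5·-0.6·1² = 1.04 m
Distance in phase 2 = 1.04 m

1.04 m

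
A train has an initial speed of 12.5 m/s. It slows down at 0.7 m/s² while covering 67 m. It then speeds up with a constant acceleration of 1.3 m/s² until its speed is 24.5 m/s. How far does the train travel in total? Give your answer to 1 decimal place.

Phase 1 (decelerating): v₀ = 12.5 m/s, a = -0.7 m/s².
v² = v₀² + 2aΔx = 12.5² + 2·-0.7·67 = 62.5 → v = 7.90 m/s
t = (v − v₀)/a = (7.90 − 12.5)/-0.7 = 6.57 s

Phase 2 (accelerating): v₀ = 7.90 m/s, a = 1.3 m/s².
v = v₀ + at → t = (24.5 − 7.90) / 1.3 = 12.8 s
v² = v₀² + 2aΔx → Δx = (24.5² − 7.90²)/(2·1.3) = 207 m
Total distance = 67.0 + 207 = 274 m

273.8 m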